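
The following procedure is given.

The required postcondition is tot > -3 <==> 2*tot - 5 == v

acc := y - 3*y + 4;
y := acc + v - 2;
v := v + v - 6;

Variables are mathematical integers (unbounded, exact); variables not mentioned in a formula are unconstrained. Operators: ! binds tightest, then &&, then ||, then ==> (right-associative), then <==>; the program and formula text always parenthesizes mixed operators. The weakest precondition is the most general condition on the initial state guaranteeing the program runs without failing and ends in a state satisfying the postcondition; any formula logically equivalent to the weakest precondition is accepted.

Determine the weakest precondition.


Working backward. After the program, the postcondition tot > -3 <==> 2*tot - 5 == v must hold; in canonical form it is tot > -3 <==> 2*tot == v + 5.
Before v := v + v - 6: tot > -3 <==> 2*tot == 2*v - 1
Before y := acc + v - 2: tot > -3 <==> 2*tot == 2*v - 1
Before acc := y - 3*y + 4: tot > -3 <==> 2*tot == 2*v - 1
Answer: WP = tot > -3 <==> 2*tot == 2*v - 1


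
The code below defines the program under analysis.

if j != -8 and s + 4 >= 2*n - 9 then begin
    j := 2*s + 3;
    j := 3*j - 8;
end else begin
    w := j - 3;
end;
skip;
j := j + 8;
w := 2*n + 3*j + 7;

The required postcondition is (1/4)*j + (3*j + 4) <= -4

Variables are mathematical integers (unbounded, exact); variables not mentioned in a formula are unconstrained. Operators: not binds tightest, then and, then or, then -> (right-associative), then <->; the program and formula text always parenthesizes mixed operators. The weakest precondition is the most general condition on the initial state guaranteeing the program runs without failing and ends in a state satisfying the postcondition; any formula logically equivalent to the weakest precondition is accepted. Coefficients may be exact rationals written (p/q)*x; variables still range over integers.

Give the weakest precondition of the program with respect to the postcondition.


Working backward. After the program, the postcondition (1/4)*j + (3*j + 4) <= -4 must hold; in canonical form it is (13/4)*j <= -8.
Before w := 2*n + 3*j + 7: (13/4)*j <= -8
Before j := j + 8: (13/4)*j <= -34
Before skip: (13/4)*j <= -34
Then branch requires (39/2)*s <= -149/4; else branch requires (13/4)*j <= -34.
Before the if: ((j != -8 and s >= 2*n - 13) -> (39/2)*s <= -149/4) and ((not (j != -8 and s >= 2*n - 13)) -> (13/4)*j <= -34)
Answer: WP = ((j != -8 and s >= 2*n - 13) -> (39/2)*s <= -149/4) and ((not (j != -8 and s >= 2*n - 13)) -> (13/4)*j <= -34)


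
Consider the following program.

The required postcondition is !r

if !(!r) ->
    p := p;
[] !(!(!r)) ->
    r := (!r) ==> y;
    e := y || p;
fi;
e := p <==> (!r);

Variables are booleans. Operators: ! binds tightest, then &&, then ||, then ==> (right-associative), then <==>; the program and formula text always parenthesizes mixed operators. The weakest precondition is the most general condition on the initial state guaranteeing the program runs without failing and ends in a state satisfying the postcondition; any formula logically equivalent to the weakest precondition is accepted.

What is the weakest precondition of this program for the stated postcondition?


Working backward. After the program, !r must hold.
Before e := p <==> (!r): !r
Then branch requires !r; else branch requires !((!r) ==> y).
Before the if: (r ==> (!r)) && ((!r) ==> (!((!r) ==> y)))
Answer: WP = (r ==> (!r)) && ((!r) ==> (!((!r) ==> y)))


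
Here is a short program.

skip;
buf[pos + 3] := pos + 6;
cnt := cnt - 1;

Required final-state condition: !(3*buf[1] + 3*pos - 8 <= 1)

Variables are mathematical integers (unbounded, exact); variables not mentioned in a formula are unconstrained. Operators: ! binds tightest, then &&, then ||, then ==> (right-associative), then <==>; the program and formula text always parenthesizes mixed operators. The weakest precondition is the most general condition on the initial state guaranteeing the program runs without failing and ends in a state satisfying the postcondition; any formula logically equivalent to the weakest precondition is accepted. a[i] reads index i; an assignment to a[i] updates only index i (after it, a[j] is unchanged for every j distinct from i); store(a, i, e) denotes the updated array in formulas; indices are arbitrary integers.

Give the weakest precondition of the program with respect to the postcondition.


Working backward. After the program, the postcondition !(3*buf[1] + 3*pos - 8 <= 1) must hold; in canonical form it is !(3*buf[1] + 3*pos <= 9).
Before cnt := cnt - 1: !(3*buf[1] + 3*pos <= 9)
Before buf[pos + 3] := pos + 6: !(3*store(buf, pos + 3, pos + 6)[1] + 3*pos <= 9)
Before skip: !(3*store(buf, pos + 3, pos + 6)[1] + 3*pos <= 9)
Answer: WP = !(3*store(buf, pos + 3, pos + 6)[1] + 3*pos <= 9)


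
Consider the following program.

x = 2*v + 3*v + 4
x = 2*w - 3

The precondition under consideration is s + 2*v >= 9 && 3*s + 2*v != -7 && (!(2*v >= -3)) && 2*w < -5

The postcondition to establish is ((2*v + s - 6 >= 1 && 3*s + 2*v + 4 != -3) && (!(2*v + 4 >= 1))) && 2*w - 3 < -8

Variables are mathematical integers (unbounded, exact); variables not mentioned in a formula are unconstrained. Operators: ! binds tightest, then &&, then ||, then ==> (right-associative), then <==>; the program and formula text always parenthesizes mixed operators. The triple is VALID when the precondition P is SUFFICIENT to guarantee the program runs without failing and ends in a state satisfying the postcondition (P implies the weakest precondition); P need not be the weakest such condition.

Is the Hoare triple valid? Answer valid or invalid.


Working backward. After the program, the postcondition ((2*v + s - 6 >= 1 && 3*s + 2*v + 4 != -3) && (!(2*v + 4 >= 1))) && 2*w - 3 < -8 must hold; in canonical form it is s + 2*v >= 7 && 3*s + 2*v != -7 && (!(2*v >= -3)) && 2*w < -5.
Before x := 2*w - 3: s + 2*v >= 7 && 3*s + 2*v != -7 && (!(2*v >= -3)) && 2*w < -5
Before x := 2*v + 3*v + 4: s + 2*v >= 7 && 3*s + 2*v != -7 && (!(2*v >= -3)) && 2*w < -5
The weakest precondition is s + 2*v >= 7 && 3*s + 2*v != -7 && (!(2*v >= -3)) && 2*w < -5.
Check whether s + 2*v >= 9 && 3*s + 2*v != -7 && (!(2*v >= -3)) && 2*w < -5 implies it.
Every state satisfying the precondition satisfies the weakest precondition: the implication holds.
Answer: valid


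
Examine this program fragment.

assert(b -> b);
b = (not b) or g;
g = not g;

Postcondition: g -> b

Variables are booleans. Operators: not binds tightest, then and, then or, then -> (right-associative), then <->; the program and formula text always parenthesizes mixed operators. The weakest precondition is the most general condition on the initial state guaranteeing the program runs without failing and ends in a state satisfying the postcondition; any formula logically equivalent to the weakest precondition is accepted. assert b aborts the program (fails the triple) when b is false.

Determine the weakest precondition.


Working backward. After the program, g -> b must hold.
Before g := not g: (not g) -> b
Before b := (not b) or g: (not g) -> ((not b) or g)
Before assert b -> b: (not g) -> ((not b) or g)
Answer: WP = (not g) -> ((not b) or g)


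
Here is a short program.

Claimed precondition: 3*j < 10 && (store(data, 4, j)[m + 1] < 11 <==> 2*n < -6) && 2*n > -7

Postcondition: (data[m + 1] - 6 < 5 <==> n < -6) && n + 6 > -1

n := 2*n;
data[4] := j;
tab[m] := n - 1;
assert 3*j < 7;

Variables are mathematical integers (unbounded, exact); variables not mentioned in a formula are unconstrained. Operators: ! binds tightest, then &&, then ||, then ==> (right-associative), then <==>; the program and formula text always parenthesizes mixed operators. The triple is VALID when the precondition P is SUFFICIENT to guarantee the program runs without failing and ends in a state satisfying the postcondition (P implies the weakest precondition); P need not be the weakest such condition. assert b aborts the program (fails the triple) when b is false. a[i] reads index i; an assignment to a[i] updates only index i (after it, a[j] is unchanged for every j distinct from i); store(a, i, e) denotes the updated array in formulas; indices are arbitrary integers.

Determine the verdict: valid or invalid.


Working backward. After the program, the postcondition (data[m + 1] - 6 < 5 <==> n < -6) && n + 6 > -1 must hold; in canonical form it is (data[m + 1] < 11 <==> n < -6) && n > -7.
Before assert 3*j < 7: 3*j < 7 && (data[m + 1] < 11 <==> n < -6) && n > -7
Before tab[m] := n - 1: 3*j < 7 && (data[m + 1] < 11 <==> n < -6) && n > -7
Before data[4] := j: 3*j < 7 && (store(data, 4, j)[m + 1] < 11 <==> n < -6) && n > -7
Before n := 2*n: 3*j < 7 && (store(data, 4, j)[m + 1] < 11 <==> 2*n < -6) && 2*n > -7
The weakest precondition is 3*j < 7 && (store(data, 4, j)[m + 1] < 11 <==> 2*n < -6) && 2*n > -7.
Check whether 3*j < 10 && (store(data, 4, j)[m + 1] < 11 <==> 2*n < -6) && 2*n > -7 implies it.
Countermodel: at the initial state data = {[4] = 2, [5] = 11, elsewhere 2}, j = 3, m = 4, n = 0, the precondition holds but the weakest precondition fails.
Answer: invalid


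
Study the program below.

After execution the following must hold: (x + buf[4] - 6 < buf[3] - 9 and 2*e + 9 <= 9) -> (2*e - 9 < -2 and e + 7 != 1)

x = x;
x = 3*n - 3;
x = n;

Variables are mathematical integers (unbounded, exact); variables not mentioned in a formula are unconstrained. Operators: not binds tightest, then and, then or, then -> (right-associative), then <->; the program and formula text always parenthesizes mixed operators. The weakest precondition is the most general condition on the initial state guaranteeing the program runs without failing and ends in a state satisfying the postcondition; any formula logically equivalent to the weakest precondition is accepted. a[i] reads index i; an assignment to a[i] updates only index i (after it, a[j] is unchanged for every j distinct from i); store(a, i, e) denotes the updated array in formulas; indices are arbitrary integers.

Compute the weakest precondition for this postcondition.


Working backward. After the program, the postcondition (x + buf[4] - 6 < buf[3] - 9 and 2*e + 9 <= 9) -> (2*e - 9 < -2 and e + 7 != 1) must hold; in canonical form it is (buf[4] + x < buf[3] - 3 and 2*e <= 0) -> (2*e < 7 and e != -6).
Before x := n: (buf[4] + n < buf[3] - 3 and 2*e <= 0) -> (2*e < 7 and e != -6)
Before x := 3*n - 3: (buf[4] + n < buf[3] - 3 and 2*e <= 0) -> (2*e < 7 and e != -6)
Before x := x: (buf[4] + n < buf[3] - 3 and 2*e <= 0) -> (2*e < 7 and e != -6)
Answer: WP = (buf[4] + n < buf[3] - 3 and 2*e <= 0) -> (2*e < 7 and e != -6)


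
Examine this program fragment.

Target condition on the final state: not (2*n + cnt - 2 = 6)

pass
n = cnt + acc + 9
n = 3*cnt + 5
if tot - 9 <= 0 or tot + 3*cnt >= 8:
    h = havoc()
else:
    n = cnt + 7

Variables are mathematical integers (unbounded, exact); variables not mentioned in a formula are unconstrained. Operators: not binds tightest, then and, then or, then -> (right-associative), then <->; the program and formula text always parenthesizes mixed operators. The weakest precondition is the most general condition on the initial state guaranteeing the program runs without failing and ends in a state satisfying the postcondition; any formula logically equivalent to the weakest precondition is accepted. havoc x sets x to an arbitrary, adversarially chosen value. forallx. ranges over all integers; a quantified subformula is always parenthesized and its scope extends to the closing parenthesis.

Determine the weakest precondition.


Working backward. After the program, the postcondition not (2*n + cnt - 2 = 6) must hold; in canonical form it is not (cnt + 2*n = 8).
Then branch requires not (cnt + 2*n = 8); else branch requires not (3*cnt = -6).
Before the if: ((tot <= 9 or 3*cnt + tot >= 8) -> (not (cnt + 2*n = 8))) and ((not (tot <= 9 or 3*cnt + tot >= 8)) -> (not (3*cnt = -6)))
Before n := 3*cnt + 5: ((tot <= 9 or 3*cnt + tot >= 8) -> (not (7*cnt = -2))) and ((not (tot <= 9 or 3*cnt + tot >= 8)) -> (not (3*cnt = -6)))
Before n := cnt + acc + 9: ((tot <= 9 or 3*cnt + tot >= 8) -> (not (7*cnt = -2))) and ((not (tot <= 9 or 3*cnt + tot >= 8)) -> (not (3*cnt = -6)))
Before skip: ((tot <= 9 or 3*cnt + tot >= 8) -> (not (7*cnt = -2))) and ((not (tot <= 9 or 3*cnt + tot >= 8)) -> (not (3*cnt = -6)))
Answer: WP = ((tot <= 9 or 3*cnt + tot >= 8) -> (not (7*cnt = -2))) and ((not (tot <= 9 or 3*cnt + tot >= 8)) -> (not (3*cnt = -6)))


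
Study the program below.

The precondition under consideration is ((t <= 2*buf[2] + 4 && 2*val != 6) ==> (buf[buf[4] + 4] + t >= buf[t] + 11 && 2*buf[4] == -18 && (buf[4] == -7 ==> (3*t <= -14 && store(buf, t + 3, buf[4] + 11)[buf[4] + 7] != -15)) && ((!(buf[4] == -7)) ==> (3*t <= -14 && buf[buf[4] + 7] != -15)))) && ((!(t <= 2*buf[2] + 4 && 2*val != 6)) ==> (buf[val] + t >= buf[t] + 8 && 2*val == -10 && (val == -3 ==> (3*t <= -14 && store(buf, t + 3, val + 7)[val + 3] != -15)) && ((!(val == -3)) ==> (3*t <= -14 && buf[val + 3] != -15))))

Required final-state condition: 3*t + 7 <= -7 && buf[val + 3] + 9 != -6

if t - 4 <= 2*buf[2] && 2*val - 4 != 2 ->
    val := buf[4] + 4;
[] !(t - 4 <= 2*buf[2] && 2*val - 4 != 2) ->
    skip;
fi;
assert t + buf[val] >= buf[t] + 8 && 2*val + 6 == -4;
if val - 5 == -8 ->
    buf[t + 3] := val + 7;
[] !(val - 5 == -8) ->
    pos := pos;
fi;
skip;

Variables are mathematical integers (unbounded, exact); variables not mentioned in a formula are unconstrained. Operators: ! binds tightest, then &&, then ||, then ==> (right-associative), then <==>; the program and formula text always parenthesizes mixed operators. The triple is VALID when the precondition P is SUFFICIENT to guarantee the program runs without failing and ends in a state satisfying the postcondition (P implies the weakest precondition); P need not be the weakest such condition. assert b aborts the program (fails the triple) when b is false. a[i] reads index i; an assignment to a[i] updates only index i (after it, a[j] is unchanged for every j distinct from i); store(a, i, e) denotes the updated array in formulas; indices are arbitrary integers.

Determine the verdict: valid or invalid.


Working backward. After the program, the postcondition 3*t + 7 <= -7 && buf[val + 3] + 9 != -6 must hold; in canonical form it is 3*t <= -14 && buf[val + 3] != -15.
Before skip: 3*t <= -14 && buf[val + 3] != -15
Then branch requires 3*t <= -14 && store(buf, t + 3, val + 7)[val + 3] != -15; else branch requires 3*t <= -14 && buf[val + 3] != -15.
Before the if: (val == -3 ==> (3*t <= -14 && store(buf, t + 3, val + 7)[val + 3] != -15)) && ((!(val == -3)) ==> (3*t <= -14 && buf[val + 3] != -15))
Before assert t + buf[val] >= buf[t] + 8 && 2*val + 6 == -4: buf[val] + t >= buf[t] + 8 && 2*val == -10 && (val == -3 ==> (3*t <= -14 && store(buf, t + 3, val + 7)[val + 3] != -15)) && ((!(val == -3)) ==> (3*t <= -14 && buf[val + 3] != -15))
Then branch requires buf[buf[4] + 4] + t >= buf[t] + 8 && 2*buf[4] == -18 && (buf[4] == -7 ==> (3*t <= -14 && store(buf, t + 3, buf[4] + 11)[buf[4] + 7] != -15)) && ((!(buf[4] == -7)) ==> (3*t <= -14 && buf[buf[4] + 7] != -15)); else branch requires buf[val] + t >= buf[t] + 8 && 2*val == -10 && (val == -3 ==> (3*t <= -14 && store(buf, t + 3, val + 7)[val + 3] != -15)) && ((!(val == -3)) ==> (3*t <= -14 && buf[val + 3] != -15)).
Before the if: ((t <= 2*buf[2] + 4 && 2*val != 6) ==> (buf[buf[4] + 4] + t >= buf[t] + 8 && 2*buf[4] == -18 && (buf[4] == -7 ==> (3*t <= -14 && store(buf, t + 3, buf[4] + 11)[buf[4] + 7] != -15)) && ((!(buf[4] == -7)) ==> (3*t <= -14 && buf[buf[4] + 7] != -15)))) && ((!(t <= 2*buf[2] + 4 && 2*val != 6)) ==> (buf[val] + t >= buf[t] + 8 && 2*val == -10 && (val == -3 ==> (3*t <= -14 && store(buf, t + 3, val + 7)[val + 3] != -15)) && ((!(val == -3)) ==> (3*t <= -14 && buf[val + 3] != -15))))
The weakest precondition is ((t <= 2*buf[2] + 4 && 2*val != 6) ==> (buf[buf[4] + 4] + t >= buf[t] + 8 && 2*buf[4] == -18 && (buf[4] == -7 ==> (3*t <= -14 && store(buf, t + 3, buf[4] + 11)[buf[4] + 7] != -15)) && ((!(buf[4] == -7)) ==> (3*t <= -14 && buf[buf[4] + 7] != -15)))) && ((!(t <= 2*buf[2] + 4 && 2*val != 6)) ==> (buf[val] + t >= buf[t] + 8 && 2*val == -10 && (val == -3 ==> (3*t <= -14 && store(buf, t + 3, val + 7)[val + 3] != -15)) && ((!(val == -3)) ==> (3*t <= -14 && buf[val + 3] != -15)))).
Check whether ((t <= 2*buf[2] + 4 && 2*val != 6) ==> (buf[buf[4] + 4] + t >= buf[t] + 11 && 2*buf[4] == -18 && (buf[4] == -7 ==> (3*t <= -14 && store(buf, t + 3, buf[4] + 11)[buf[4] + 7] != -15)) && ((!(buf[4] == -7)) ==> (3*t <= -14 && buf[buf[4] + 7] != -15)))) && ((!(t <= 2*buf[2] + 4 && 2*val != 6)) ==> (buf[val] + t >= buf[t] + 8 && 2*val == -10 && (val == -3 ==> (3*t <= -14 && store(buf, t + 3, val + 7)[val + 3] != -15)) && ((!(val == -3)) ==> (3*t <= -14 && buf[val + 3] != -15)))) implies it.
Every state satisfying the precondition satisfies the weakest precondition: the implication holds.
Answer: valid


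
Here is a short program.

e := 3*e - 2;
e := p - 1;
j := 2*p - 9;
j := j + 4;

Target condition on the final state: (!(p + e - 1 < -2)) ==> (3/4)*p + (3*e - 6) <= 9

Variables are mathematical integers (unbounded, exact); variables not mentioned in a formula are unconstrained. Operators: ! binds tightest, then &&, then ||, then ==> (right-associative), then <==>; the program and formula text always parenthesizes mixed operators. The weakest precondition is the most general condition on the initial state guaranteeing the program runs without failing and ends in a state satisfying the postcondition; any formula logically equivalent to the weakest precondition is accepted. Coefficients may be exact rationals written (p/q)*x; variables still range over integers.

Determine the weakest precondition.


Working backward. After the program, the postcondition (!(p + e - 1 < -2)) ==> (3/4)*p + (3*e - 6) <= 9 must hold; in canonical form it is (!(e + p < -1)) ==> 3*e + (3/4)*p <= 15.
Before j := j + 4: (!(e + p < -1)) ==> 3*e + (3/4)*p <= 15
Before j := 2*p - 9: (!(e + p < -1)) ==> 3*e + (3/4)*p <= 15
Before e := p - 1: (!(2*p < 0)) ==> (15/4)*p <= 18
Before e := 3*e - 2: (!(2*p < 0)) ==> (15/4)*p <= 18
Answer: WP = (!(2*p < 0)) ==> (15/4)*p <= 18


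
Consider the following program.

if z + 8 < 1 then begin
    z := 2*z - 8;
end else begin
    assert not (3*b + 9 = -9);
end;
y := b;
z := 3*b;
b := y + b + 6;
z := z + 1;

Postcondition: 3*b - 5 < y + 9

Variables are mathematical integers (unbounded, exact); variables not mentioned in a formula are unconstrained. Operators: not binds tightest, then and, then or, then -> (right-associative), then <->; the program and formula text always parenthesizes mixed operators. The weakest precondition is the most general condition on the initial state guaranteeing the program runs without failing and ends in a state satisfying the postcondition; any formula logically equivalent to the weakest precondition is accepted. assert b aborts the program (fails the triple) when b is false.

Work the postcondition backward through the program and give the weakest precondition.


Working backward. After the program, the postcondition 3*b - 5 < y + 9 must hold; in canonical form it is 3*b < y + 14.
Before z := z + 1: 3*b < y + 14
Before b := y + b + 6: 3*b + 2*y < -4
Before z := 3*b: 3*b + 2*y < -4
Before y := b: 5*b < -4
Then branch requires 5*b < -4; else branch requires (not (3*b = -18)) and 5*b < -4.
Before the if: (z < -7 -> 5*b < -4) and ((not (z < -7)) -> ((not (3*b = -18)) and 5*b < -4))
Answer: WP = (z < -7 -> 5*b < -4) and ((not (z < -7)) -> ((not (3*b = -18)) and 5*b < -4))


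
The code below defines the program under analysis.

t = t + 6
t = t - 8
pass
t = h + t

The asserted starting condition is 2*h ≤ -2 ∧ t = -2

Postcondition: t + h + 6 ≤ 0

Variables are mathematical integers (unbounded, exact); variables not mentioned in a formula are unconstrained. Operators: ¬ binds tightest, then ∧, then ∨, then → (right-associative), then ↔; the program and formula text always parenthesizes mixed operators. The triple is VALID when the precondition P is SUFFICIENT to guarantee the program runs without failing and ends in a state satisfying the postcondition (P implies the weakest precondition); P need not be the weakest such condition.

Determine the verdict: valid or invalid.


Working backward. After the program, the postcondition t + h + 6 ≤ 0 must hold; in canonical form it is h + t ≤ -6.
Before t := h + t: 2*h + t ≤ -6
Before skip: 2*h + t ≤ -6
Before t := t - 8: 2*h + t ≤ 2
Before t := t + 6: 2*h + t ≤ -4
The weakest precondition is 2*h + t ≤ -4.
Check whether 2*h ≤ -2 ∧ t = -2 implies it.
Every state satisfying the precondition satisfies the weakest precondition: the implication holds.
Answer: valid


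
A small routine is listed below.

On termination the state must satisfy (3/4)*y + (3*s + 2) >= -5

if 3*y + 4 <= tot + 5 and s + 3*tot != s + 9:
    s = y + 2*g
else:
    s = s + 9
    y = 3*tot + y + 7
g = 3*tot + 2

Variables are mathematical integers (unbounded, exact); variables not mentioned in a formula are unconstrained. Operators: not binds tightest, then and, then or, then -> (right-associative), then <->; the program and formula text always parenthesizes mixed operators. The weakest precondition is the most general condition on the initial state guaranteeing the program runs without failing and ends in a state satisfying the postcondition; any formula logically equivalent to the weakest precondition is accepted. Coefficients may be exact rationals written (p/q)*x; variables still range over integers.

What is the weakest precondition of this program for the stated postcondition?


Working backward. After the program, the postcondition (3/4)*y + (3*s + 2) >= -5 must hold; in canonical form it is 3*s + (3/4)*y >= -7.
Before g := 3*tot + 2: 3*s + (3/4)*y >= -7
Then branch requires 6*g + (15/4)*y >= -7; else branch requires 3*s + (9/4)*tot + (3/4)*y >= -157/4.
Before the if: ((3*y <= tot + 1 and 3*tot != 9) -> 6*g + (15/4)*y >= -7) and ((not (3*y <= tot + 1 and 3*tot != 9)) -> 3*s + (9/4)*tot + (3/4)*y >= -157/4)
Answer: WP = ((3*y <= tot + 1 and 3*tot != 9) -> 6*g + (15/4)*y >= -7) and ((not (3*y <= tot + 1 and 3*tot != 9)) -> 3*s + (9/4)*tot + (3/4)*y >= -157/4)


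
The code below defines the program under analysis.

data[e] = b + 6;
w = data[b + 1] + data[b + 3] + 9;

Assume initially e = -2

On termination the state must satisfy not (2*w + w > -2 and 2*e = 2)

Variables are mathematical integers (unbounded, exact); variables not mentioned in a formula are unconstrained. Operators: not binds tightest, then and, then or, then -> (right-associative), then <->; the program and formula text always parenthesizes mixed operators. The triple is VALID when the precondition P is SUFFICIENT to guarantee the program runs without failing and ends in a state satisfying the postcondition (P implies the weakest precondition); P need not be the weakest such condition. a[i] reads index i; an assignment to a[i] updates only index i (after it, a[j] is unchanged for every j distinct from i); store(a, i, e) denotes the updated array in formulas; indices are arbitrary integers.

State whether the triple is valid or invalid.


Working backward. After the program, the postcondition not (2*w + w > -2 and 2*e = 2) must hold; in canonical form it is not (3*w > -2 and 2*e = 2).
Before w := data[b + 1] + data[b + 3] + 9: not (3*data[b + 1] + 3*data[b + 3] > -29 and 2*e = 2)
Before data[e] := b + 6: not (3*store(data, e, b + 6)[b + 1] + 3*store(data, e, b + 6)[b + 3] > -29 and 2*e = 2)
The weakest precondition is not (3*store(data, e, b + 6)[b + 1] + 3*store(data, e, b + 6)[b + 3] > -29 and 2*e = 2).
Check whether e = -2 implies it.
Every state satisfying the precondition satisfies the weakest precondition: the implication holds.
Answer: valid


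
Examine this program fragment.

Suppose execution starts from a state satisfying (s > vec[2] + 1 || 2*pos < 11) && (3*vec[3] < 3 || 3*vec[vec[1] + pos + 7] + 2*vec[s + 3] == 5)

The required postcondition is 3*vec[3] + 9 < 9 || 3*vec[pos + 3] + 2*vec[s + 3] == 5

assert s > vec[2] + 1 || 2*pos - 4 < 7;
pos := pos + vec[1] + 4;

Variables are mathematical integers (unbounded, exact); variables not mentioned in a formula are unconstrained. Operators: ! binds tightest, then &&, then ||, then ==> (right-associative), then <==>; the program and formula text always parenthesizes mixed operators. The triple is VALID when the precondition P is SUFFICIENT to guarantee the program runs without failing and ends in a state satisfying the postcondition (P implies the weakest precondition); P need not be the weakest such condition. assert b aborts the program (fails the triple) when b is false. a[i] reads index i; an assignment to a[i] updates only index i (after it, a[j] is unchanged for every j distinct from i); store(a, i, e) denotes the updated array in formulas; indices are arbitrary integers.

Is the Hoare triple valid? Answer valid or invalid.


Working backward. After the program, the postcondition 3*vec[3] + 9 < 9 || 3*vec[pos + 3] + 2*vec[s + 3] == 5 must hold; in canonical form it is 3*vec[3] < 0 || 3*vec[pos + 3] + 2*vec[s + 3] == 5.
Before pos := pos + vec[1] + 4: 3*vec[3] < 0 || 3*vec[vec[1] + pos + 7] + 2*vec[s + 3] == 5
Before assert s > vec[2] + 1 || 2*pos - 4 < 7: (s > vec[2] + 1 || 2*pos < 11) && (3*vec[3] < 0 || 3*vec[vec[1] + pos + 7] + 2*vec[s + 3] == 5)
The weakest precondition is (s > vec[2] + 1 || 2*pos < 11) && (3*vec[3] < 0 || 3*vec[vec[1] + pos + 7] + 2*vec[s + 3] == 5).
Check whether (s > vec[2] + 1 || 2*pos < 11) && (3*vec[3] < 3 || 3*vec[vec[1] + pos + 7] + 2*vec[s + 3] == 5) implies it.
Countermodel: at the initial state pos = 0, s = 15521, vec = {[1] = 30152, [2] = 30152, [3] = 0, [15524] = -54927, [30159] = 36620, elsewhere 30152}, the precondition holds but the weakest precondition fails.
Answer: invalid


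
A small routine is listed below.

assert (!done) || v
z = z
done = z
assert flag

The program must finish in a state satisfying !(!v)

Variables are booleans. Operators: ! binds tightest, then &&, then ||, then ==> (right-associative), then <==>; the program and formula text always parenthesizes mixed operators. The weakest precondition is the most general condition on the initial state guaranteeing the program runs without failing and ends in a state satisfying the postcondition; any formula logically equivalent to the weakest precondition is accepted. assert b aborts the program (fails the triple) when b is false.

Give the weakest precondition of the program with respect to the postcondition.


Working backward. After the program, the postcondition !(!v) must hold; in canonical form it is v.
Before assert flag: flag && v
Before done := z: flag && v
Before z := z: flag && v
Before assert (!done) || v: ((!done) || v) && flag && v
Answer: WP = ((!done) || v) && flag && v


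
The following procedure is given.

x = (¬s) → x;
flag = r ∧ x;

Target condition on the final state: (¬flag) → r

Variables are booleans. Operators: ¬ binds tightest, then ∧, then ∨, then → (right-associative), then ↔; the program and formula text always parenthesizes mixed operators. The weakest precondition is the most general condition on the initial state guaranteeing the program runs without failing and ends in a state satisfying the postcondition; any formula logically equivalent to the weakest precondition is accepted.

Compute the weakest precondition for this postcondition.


Working backward. After the program, (¬flag) → r must hold.
Before flag := r ∧ x: (¬(r ∧ x)) → r
Before x := (¬s) → x: (¬(r ∧ ((¬s) → x))) → r
Answer: WP = (¬(r ∧ ((¬s) → x))) → r


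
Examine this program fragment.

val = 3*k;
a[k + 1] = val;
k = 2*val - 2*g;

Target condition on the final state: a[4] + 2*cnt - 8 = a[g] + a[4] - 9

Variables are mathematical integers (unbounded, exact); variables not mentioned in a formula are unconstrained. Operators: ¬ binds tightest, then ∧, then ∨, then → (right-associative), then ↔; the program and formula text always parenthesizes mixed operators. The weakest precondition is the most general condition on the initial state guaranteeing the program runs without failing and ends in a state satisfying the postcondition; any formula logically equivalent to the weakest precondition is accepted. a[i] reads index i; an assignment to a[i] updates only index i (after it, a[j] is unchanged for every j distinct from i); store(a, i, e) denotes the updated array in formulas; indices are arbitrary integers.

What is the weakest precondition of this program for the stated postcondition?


Working backward. After the program, the postcondition a[4] + 2*cnt - 8 = a[g] + a[4] - 9 must hold; in canonical form it is 2*cnt = a[g] - 1.
Before k := 2*val - 2*g: 2*cnt = a[g] - 1
Before a[k + 1] := val: 2*cnt = store(a, k + 1, val)[g] - 1
Before val := 3*k: 2*cnt = store(a, k + 1, 3*k)[g] - 1
Answer: WP = 2*cnt = store(a, k + 1, 3*k)[g] - 1


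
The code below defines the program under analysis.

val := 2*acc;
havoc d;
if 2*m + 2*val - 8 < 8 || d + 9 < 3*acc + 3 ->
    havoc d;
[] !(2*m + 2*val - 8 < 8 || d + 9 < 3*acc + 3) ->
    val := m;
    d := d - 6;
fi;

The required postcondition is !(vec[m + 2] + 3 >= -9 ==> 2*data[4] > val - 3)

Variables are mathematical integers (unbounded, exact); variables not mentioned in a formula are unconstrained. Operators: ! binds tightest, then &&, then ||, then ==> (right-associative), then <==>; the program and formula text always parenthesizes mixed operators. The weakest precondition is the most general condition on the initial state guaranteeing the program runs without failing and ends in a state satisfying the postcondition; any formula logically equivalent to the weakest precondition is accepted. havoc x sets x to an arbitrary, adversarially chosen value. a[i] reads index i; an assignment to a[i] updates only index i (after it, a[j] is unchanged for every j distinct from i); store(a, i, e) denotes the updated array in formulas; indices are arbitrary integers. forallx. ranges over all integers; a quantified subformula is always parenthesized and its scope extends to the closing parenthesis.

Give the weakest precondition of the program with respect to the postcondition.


Working backward. After the program, the postcondition !(vec[m + 2] + 3 >= -9 ==> 2*data[4] > val - 3) must hold; in canonical form it is !(vec[m + 2] >= -12 ==> 2*data[4] > val - 3).
Then branch requires !(vec[m + 2] >= -12 ==> 2*data[4] > val - 3); else branch requires !(vec[m + 2] >= -12 ==> 2*data[4] > m - 3).
Before the if: ((2*m + 2*val < 16 || d < 3*acc - 6) ==> (!(vec[m + 2] >= -12 ==> 2*data[4] > val - 3))) && ((!(2*m + 2*val < 16 || d < 3*acc - 6)) ==> (!(vec[m + 2] >= -12 ==> 2*data[4] > m - 3)))
Before havoc d: forall d_1. (((2*m + 2*val < 16 || d_1 < 3*acc - 6) ==> (!(vec[m + 2] >= -12 ==> 2*data[4] > val - 3))) && ((!(2*m + 2*val < 16 || d_1 < 3*acc - 6)) ==> (!(vec[m + 2] >= -12 ==> 2*data[4] > m - 3))))
Before val := 2*acc: forall d_1. (((4*acc + 2*m < 16 || d_1 < 3*acc - 6) ==> (!(vec[m + 2] >= -12 ==> 2*data[4] > 2*acc - 3))) && ((!(4*acc + 2*m < 16 || d_1 < 3*acc - 6)) ==> (!(vec[m + 2] >= -12 ==> 2*data[4] > m - 3))))
Answer: WP = forall d_1. (((4*acc + 2*m < 16 || d_1 < 3*acc - 6) ==> (!(vec[m + 2] >= -12 ==> 2*data[4] > 2*acc - 3))) && ((!(4*acc + 2*m < 16 || d_1 < 3*acc - 6)) ==> (!(vec[m + 2] >= -12 ==> 2*data[4] > m - 3))))


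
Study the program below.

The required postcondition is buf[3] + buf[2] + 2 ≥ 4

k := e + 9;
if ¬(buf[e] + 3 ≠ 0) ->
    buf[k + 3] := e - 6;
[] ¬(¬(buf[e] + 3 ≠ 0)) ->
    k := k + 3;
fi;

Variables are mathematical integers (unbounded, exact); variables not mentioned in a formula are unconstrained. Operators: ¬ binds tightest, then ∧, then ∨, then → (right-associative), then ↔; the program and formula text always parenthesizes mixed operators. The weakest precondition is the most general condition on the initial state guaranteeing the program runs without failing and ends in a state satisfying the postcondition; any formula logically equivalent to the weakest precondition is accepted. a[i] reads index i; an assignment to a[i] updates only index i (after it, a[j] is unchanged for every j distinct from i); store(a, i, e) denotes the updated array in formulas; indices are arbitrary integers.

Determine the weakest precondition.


Working backward. After the program, the postcondition buf[3] + buf[2] + 2 ≥ 4 must hold; in canonical form it is buf[2] + buf[3] ≥ 2.
Then branch requires store(buf, k + 3, e - 6)[2] + store(buf, k + 3, e - 6)[3] ≥ 2; else branch requires buf[2] + buf[3] ≥ 2.
Before the if: ((¬(buf[e] ≠ -3)) → store(buf, k + 3, e - 6)[2] + store(buf, k + 3, e - 6)[3] ≥ 2) ∧ (buf[e] ≠ -3 → buf[2] + buf[3] ≥ 2)
Before k := e + 9: ((¬(buf[e] ≠ -3)) → store(buf, e + 12, e - 6)[2] + store(buf, e + 12, e - 6)[3] ≥ 2) ∧ (buf[e] ≠ -3 → buf[2] + buf[3] ≥ 2)
Answer: WP = ((¬(buf[e] ≠ -3)) → store(buf, e + 12, e - 6)[2] + store(buf, e + 12, e - 6)[3] ≥ 2) ∧ (buf[e] ≠ -3 → buf[2] + buf[3] ≥ 2)


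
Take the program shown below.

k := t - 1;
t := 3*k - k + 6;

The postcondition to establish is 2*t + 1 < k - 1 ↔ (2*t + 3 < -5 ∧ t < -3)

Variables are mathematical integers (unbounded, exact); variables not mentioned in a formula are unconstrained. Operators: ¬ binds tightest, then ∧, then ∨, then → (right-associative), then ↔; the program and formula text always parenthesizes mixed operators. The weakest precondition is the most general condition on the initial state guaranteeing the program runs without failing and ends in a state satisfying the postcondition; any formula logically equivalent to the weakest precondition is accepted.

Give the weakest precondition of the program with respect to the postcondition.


Working backward. After the program, the postcondition 2*t + 1 < k - 1 ↔ (2*t + 3 < -5 ∧ t < -3) must hold; in canonical form it is 2*t < k - 2 ↔ (2*t < -8 ∧ t < -3).
Before t := 3*k - k + 6: 3*k < -14 ↔ (4*k < -20 ∧ 2*k < -9)
Before k := t - 1: 3*t < -11 ↔ (4*t < -16 ∧ 2*t < -7)
Answer: WP = 3*t < -11 ↔ (4*t < -16 ∧ 2*t < -7)


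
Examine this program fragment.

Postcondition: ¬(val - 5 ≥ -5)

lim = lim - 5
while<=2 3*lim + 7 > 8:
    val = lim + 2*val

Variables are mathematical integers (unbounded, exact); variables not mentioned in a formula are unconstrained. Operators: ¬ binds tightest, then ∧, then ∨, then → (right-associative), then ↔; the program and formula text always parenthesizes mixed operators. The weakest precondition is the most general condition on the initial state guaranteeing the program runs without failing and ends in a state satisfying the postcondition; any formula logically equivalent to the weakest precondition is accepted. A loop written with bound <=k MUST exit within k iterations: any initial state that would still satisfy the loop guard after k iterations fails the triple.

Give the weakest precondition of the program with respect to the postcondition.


Working backward. After the program, the postcondition ¬(val - 5 ≥ -5) must hold; in canonical form it is ¬(val ≥ 0).
Before the loop (bound <=2), unroll the exhaustion recursion (WP_0 = exit-now case; WP_j = one more guarded iteration, up to j = 2):
  WP_0: (¬(3*lim > 1)) ∧ (¬(val ≥ 0))
  WP_1: (3*lim > 1 → ((¬(3*lim > 1)) ∧ (¬(lim + 2*val ≥ 0)))) ∧ ((¬(3*lim > 1)) → (¬(val ≥ 0)))
  WP_2: (3*lim > 1 → ((3*lim > 1 → ((¬(3*lim > 1)) ∧ (¬(3*lim + 4*val ≥ 0)))) ∧ ((¬(3*lim > 1)) → (¬(lim + 2*val ≥ 0))))) ∧ ((¬(3*lim > 1)) → (¬(val ≥ 0)))
So before the loop: (3*lim > 1 → ((3*lim > 1 → ((¬(3*lim > 1)) ∧ (¬(3*lim + 4*val ≥ 0)))) ∧ ((¬(3*lim > 1)) → (¬(lim + 2*val ≥ 0))))) ∧ ((¬(3*lim > 1)) → (¬(val ≥ 0)))
Before lim := lim - 5: (3*lim > 16 → ((3*lim > 16 → ((¬(3*lim > 16)) ∧ (¬(3*lim + 4*val ≥ 15)))) ∧ ((¬(3*lim > 16)) → (¬(lim + 2*val ≥ 5))))) ∧ ((¬(3*lim > 16)) → (¬(val ≥ 0)))
Answer: WP = (3*lim > 16 → ((3*lim > 16 → ((¬(3*lim > 16)) ∧ (¬(3*lim + 4*val ≥ 15)))) ∧ ((¬(3*lim > 16)) → (¬(lim + 2*val ≥ 5))))) ∧ ((¬(3*lim > 16)) → (¬(val ≥ 0)))


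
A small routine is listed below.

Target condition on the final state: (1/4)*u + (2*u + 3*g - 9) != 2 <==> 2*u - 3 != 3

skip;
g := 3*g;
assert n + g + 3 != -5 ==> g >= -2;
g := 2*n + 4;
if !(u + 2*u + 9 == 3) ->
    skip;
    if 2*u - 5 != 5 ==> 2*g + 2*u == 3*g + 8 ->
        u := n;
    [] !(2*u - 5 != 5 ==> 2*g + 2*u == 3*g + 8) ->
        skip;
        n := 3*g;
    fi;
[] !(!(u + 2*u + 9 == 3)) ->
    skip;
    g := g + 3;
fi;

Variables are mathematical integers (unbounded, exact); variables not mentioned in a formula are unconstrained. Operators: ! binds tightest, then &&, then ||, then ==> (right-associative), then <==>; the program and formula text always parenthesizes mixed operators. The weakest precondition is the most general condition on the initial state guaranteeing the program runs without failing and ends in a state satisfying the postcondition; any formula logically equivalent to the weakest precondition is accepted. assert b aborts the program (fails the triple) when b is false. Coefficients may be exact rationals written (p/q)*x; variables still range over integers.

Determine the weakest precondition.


Working backward. After the program, the postcondition (1/4)*u + (2*u + 3*g - 9) != 2 <==> 2*u - 3 != 3 must hold; in canonical form it is 3*g + (9/4)*u != 11 <==> 2*u != 6.
Then branch requires ((2*u != 10 ==> 2*u == g + 8) ==> (3*g + (9/4)*n != 11 <==> 2*n != 6)) && ((!(2*u != 10 ==> 2*u == g + 8)) ==> (3*g + (9/4)*u != 11 <==> 2*u != 6)); else branch requires 3*g + (9/4)*u != 2 <==> 2*u != 6.
Before the if: ((!(3*u == -6)) ==> (((2*u != 10 ==> 2*u == g + 8) ==> (3*g + (9/4)*n != 11 <==> 2*n != 6)) && ((!(2*u != 10 ==> 2*u == g + 8)) ==> (3*g + (9/4)*u != 11 <==> 2*u != 6)))) && (3*u == -6 ==> (3*g + (9/4)*u != 2 <==> 2*u != 6))
Before g := 2*n + 4: ((!(3*u == -6)) ==> (((2*u != 10 ==> 2*u == 2*n + 12) ==> ((33/4)*n != -1 <==> 2*n != 6)) && ((!(2*u != 10 ==> 2*u == 2*n + 12)) ==> (6*n + (9/4)*u != -1 <==> 2*u != 6)))) && (3*u == -6 ==> (6*n + (9/4)*u != -10 <==> 2*u != 6))
Before assert n + g + 3 != -5 ==> g >= -2: (g + n != -8 ==> g >= -2) && ((!(3*u == -6)) ==> (((2*u != 10 ==> 2*u == 2*n + 12) ==> ((33/4)*n != -1 <==> 2*n != 6)) && ((!(2*u != 10 ==> 2*u == 2*n + 12)) ==> (6*n + (9/4)*u != -1 <==> 2*u != 6)))) && (3*u == -6 ==> (6*n + (9/4)*u != -10 <==> 2*u != 6))
Before g := 3*g: (3*g + n != -8 ==> 3*g >= -2) && ((!(3*u == -6)) ==> (((2*u != 10 ==> 2*u == 2*n + 12) ==> ((33/4)*n != -1 <==> 2*n != 6)) && ((!(2*u != 10 ==> 2*u == 2*n + 12)) ==> (6*n + (9/4)*u != -1 <==> 2*u != 6)))) && (3*u == -6 ==> (6*n + (9/4)*u != -10 <==> 2*u != 6))
Before skip: (3*g + n != -8 ==> 3*g >= -2) && ((!(3*u == -6)) ==> (((2*u != 10 ==> 2*u == 2*n + 12) ==> ((33/4)*n != -1 <==> 2*n != 6)) && ((!(2*u != 10 ==> 2*u == 2*n + 12)) ==> (6*n + (9/4)*u != -1 <==> 2*u != 6)))) && (3*u == -6 ==> (6*n + (9/4)*u != -10 <==> 2*u != 6))
Answer: WP = (3*g + n != -8 ==> 3*g >= -2) && ((!(3*u == -6)) ==> (((2*u != 10 ==> 2*u == 2*n + 12) ==> ((33/4)*n != -1 <==> 2*n != 6)) && ((!(2*u != 10 ==> 2*u == 2*n + 12)) ==> (6*n + (9/4)*u != -1 <==> 2*u != 6)))) && (3*u == -6 ==> (6*n + (9/4)*u != -10 <==> 2*u != 6))


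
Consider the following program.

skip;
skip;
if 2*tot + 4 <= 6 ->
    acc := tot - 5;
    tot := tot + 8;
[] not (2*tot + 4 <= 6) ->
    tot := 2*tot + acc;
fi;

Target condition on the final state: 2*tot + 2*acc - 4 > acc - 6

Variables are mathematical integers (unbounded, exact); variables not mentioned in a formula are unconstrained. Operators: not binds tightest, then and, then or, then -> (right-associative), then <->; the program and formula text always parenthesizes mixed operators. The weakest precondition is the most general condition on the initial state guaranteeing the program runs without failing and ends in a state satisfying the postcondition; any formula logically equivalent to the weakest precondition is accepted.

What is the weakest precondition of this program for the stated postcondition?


Working backward. After the program, the postcondition 2*tot + 2*acc - 4 > acc - 6 must hold; in canonical form it is acc + 2*tot > -2.
Then branch requires 3*tot > -13; else branch requires 3*acc + 4*tot > -2.
Before the if: (2*tot <= 2 -> 3*tot > -13) and ((not (2*tot <= 2)) -> 3*acc + 4*tot > -2)
Before skip: (2*tot <= 2 -> 3*tot > -13) and ((not (2*tot <= 2)) -> 3*acc + 4*tot > -2)
Before skip: (2*tot <= 2 -> 3*tot > -13) and ((not (2*tot <= 2)) -> 3*acc + 4*tot > -2)
Answer: WP = (2*tot <= 2 -> 3*tot > -13) and ((not (2*tot <= 2)) -> 3*acc + 4*tot > -2)
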